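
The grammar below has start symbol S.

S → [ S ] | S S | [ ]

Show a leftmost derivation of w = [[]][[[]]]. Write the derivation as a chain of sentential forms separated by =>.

S => SS => [S]S => [[]]S => [[]][S] => [[]][[S]] => [[]][[[]]]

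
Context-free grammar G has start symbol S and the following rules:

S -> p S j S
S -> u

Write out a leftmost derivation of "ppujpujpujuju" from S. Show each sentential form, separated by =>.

S=>pSjS=>ppSjSjS=>ppujSjS=>ppujpSjSjS=>ppujpujSjS=>ppujpujpSjSjS=>ppujpujpujSjS=>ppujpujpujujS=>ppujpujpujuju

S => pSjS   [S -> p S j S]
pSjS => ppSjSjS   [S -> p S j S]
ppSjSjS => ppujSjS   [S -> u]
ppujSjS => ppujpSjSjS   [S -> p S j S]
ppujpSjSjS => ppujpujSjS   [S -> u]
ppujpujSjS => ppujpujpSjSjS   [S -> p S j S]
ppujpujpSjSjS => ppujpujpujSjS   [S -> u]
ppujpujpujSjS => ppujpujpujujS   [S -> u]
ppujpujpujujS => ppujpujpujuju   [S -> u]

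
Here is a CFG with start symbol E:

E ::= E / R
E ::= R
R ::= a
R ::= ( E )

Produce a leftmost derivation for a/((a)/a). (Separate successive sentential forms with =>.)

E => E/R => R/R => a/R => a/(E) => a/(E/R) => a/(R/R) => a/((E)/R) => a/((R)/R) => a/((a)/R) => a/((a)/a)

E => E/R   [E ::= E / R]
E/R => R/R   [E ::= R]
R/R => a/R   [R ::= a]
a/R => a/(E)   [R ::= ( E )]
a/(E) => a/(E/R)   [E ::= E / R]
a/(E/R) => a/(R/R)   [E ::= R]
a/(R/R) => a/((E)/R)   [R ::= ( E )]
a/((E)/R) => a/((R)/R)   [E ::= R]
a/((R)/R) => a/((a)/R)   [R ::= a]
a/((a)/R) => a/((a)/a)   [R ::= a]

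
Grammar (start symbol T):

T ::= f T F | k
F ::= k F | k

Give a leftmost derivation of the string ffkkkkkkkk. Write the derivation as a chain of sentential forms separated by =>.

T=>fTF=>ffTFF=>ffkFF=>ffkkFF=>ffkkkFF=>ffkkkkFF=>ffkkkkkFF=>ffkkkkkkFF=>ffkkkkkkkF=>ffkkkkkkkk

T => fTF   [T ::= f T F]
fTF => ffTFF   [T ::= f T F]
ffTFF => ffkFF   [T ::= k]
ffkFF => ffkkFF   [F ::= k F]
ffkkFF => ffkkkFF   [F ::= k F]
ffkkkFF => ffkkkkFF   [F ::= k F]
ffkkkkFF => ffkkkkkFF   [F ::= k F]
ffkkkkkFF => ffkkkkkkFF   [F ::= k F]
ffkkkkkkFF => ffkkkkkkkF   [F ::= k]
ffkkkkkkkF => ffkkkkkkkk   [F ::= k]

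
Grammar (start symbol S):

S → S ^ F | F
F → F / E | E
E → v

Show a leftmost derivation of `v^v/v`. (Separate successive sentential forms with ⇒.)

S⇒S^F⇒F^F⇒E^F⇒v^F⇒v^F/E⇒v^E/E⇒v^v/E⇒v^v/v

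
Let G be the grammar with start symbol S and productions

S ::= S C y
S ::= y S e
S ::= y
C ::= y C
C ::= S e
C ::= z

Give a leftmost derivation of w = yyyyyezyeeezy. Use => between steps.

S => SCy => ySeCy => yySeeCy => yyySeeeCy => yyySCyeeeCy => yyyySeCyeeeCy => yyyyyeCyeeeCy => yyyyyezyeeeCy => yyyyyezyeeezy

S => SCy   [S ::= S C y]
SCy => ySeCy   [S ::= y S e]
ySeCy => yySeeCy   [S ::= y S e]
yySeeCy => yyySeeeCy   [S ::= y S e]
yyySeeeCy => yyySCyeeeCy   [S ::= S C y]
yyySCyeeeCy => yyyySeCyeeeCy   [S ::= y S e]
yyyySeCyeeeCy => yyyyyeCyeeeCy   [S ::= y]
yyyyyeCyeeeCy => yyyyyezyeeeCy   [C ::= z]
yyyyyezyeeeCy => yyyyyezyeeezy   [C ::= z]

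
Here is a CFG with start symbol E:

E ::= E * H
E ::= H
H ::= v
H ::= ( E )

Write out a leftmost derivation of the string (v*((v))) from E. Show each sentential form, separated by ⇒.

E ⇒ H   [E ::= H]
H ⇒ (E)   [H ::= ( E )]
(E) ⇒ (E*H)   [E ::= E * H]
(E*H) ⇒ (H*H)   [E ::= H]
(H*H) ⇒ (v*H)   [H ::= v]
(v*H) ⇒ (v*(E))   [H ::= ( E )]
(v*(E)) ⇒ (v*(H))   [E ::= H]
(v*(H)) ⇒ (v*((E)))   [H ::= ( E )]
(v*((E))) ⇒ (v*((H)))   [E ::= H]
(v*((H))) ⇒ (v*((v)))   [H ::= v]

E ⇒ H ⇒ (E) ⇒ (E*H) ⇒ (H*H) ⇒ (v*H) ⇒ (v*(E)) ⇒ (v*(H)) ⇒ (v*((E))) ⇒ (v*((H))) ⇒ (v*((v)))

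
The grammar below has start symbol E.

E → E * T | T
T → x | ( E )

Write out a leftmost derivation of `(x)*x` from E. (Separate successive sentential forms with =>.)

E=>E*T=>T*T=>(E)*T=>(T)*T=>(x)*T=>(x)*x

E => E*T   [E → E * T]
E*T => T*T   [E → T]
T*T => (E)*T   [T → ( E )]
(E)*T => (T)*T   [E → T]
(T)*T => (x)*T   [T → x]
(x)*T => (x)*x   [T → x]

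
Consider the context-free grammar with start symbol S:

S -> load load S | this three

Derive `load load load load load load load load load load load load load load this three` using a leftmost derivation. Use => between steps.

S => load load S => load load load load S => load load load load load load S => load load load load load load load load S => load load load load load load load load load load S => load load load load load load load load load load load load S => load load load load load load load load load load load load load load S => load load load load load load load load load load load load load load this three

S => load load S   [S -> load load S]
load load S => load load load load S   [S -> load load S]
load load load load S => load load load load load load S   [S -> load load S]
load load load load load load S => load load load load load load load load S   [S -> load load S]
load load load load load load load load S => load load load load load load load load load load S   [S -> load load S]
load load load load load load load load load load S => load load load load load load load load load load load load S   [S -> load load S]
load load load load load load load load load load load load S => load load load load load load load load load load load load load load S   [S -> load load S]
load load load load load load load load load load load load load load S => load load load load load load load load load load load load load load this three   [S -> this three]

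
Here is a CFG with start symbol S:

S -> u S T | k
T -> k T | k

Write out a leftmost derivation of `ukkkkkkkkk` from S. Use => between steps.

S => uST   [S -> u S T]
uST => ukT   [S -> k]
ukT => ukkT   [T -> k T]
ukkT => ukkkT   [T -> k T]
ukkkT => ukkkkT   [T -> k T]
ukkkkT => ukkkkkT   [T -> k T]
ukkkkkT => ukkkkkkT   [T -> k T]
ukkkkkkT => ukkkkkkkT   [T -> k T]
ukkkkkkkT => ukkkkkkkkT   [T -> k T]
ukkkkkkkkT => ukkkkkkkkk   [T -> k]

S=>uST=>ukT=>ukkT=>ukkkT=>ukkkkT=>ukkkkkT=>ukkkkkkT=>ukkkkkkkT=>ukkkkkkkkT=>ukkkkkkkkk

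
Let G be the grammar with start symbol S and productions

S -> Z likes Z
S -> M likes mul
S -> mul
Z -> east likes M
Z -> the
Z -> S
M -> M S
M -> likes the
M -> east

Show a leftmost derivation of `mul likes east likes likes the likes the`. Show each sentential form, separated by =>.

S => Z likes Z   [S -> Z likes Z]
Z likes Z => S likes Z   [Z -> S]
S likes Z => mul likes Z   [S -> mul]
mul likes Z => mul likes S   [Z -> S]
mul likes S => mul likes Z likes Z   [S -> Z likes Z]
mul likes Z likes Z => mul likes east likes M likes Z   [Z -> east likes M]
mul likes east likes M likes Z => mul likes east likes likes the likes Z   [M -> likes the]
mul likes east likes likes the likes Z => mul likes east likes likes the likes the   [Z -> the]

S => Z likes Z => S likes Z => mul likes Z => mul likes S => mul likes Z likes Z => mul likes east likes M likes Z => mul likes east likes likes the likes Z => mul likes east likes likes the likes the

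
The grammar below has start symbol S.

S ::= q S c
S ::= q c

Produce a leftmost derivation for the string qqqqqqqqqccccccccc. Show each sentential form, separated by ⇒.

S ⇒ qSc ⇒ qqScc ⇒ qqqSccc ⇒ qqqqScccc ⇒ qqqqqSccccc ⇒ qqqqqqScccccc ⇒ qqqqqqqSccccccc ⇒ qqqqqqqqScccccccc ⇒ qqqqqqqqqccccccccc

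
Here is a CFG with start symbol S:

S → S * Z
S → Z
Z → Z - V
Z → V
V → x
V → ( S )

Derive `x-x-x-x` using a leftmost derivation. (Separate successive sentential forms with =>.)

S => Z => Z-V => Z-V-V => Z-V-V-V => V-V-V-V => x-V-V-V => x-x-V-V => x-x-x-V => x-x-x-x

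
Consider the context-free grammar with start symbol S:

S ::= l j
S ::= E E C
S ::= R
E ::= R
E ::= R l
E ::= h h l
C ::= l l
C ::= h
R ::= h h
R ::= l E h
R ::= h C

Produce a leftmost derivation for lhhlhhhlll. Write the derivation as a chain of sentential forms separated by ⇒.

S⇒EEC⇒REC⇒lEhEC⇒lhhlhEC⇒lhhlhhhlC⇒lhhlhhhlll

S ⇒ EEC   [S ::= E E C]
EEC ⇒ REC   [E ::= R]
REC ⇒ lEhEC   [R ::= l E h]
lEhEC ⇒ lhhlhEC   [E ::= h h l]
lhhlhEC ⇒ lhhlhhhlC   [E ::= h h l]
lhhlhhhlC ⇒ lhhlhhhlll   [C ::= l l]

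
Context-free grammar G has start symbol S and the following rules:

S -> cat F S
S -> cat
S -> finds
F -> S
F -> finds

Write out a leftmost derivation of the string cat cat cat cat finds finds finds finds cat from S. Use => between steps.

S => cat F S => cat S S => cat cat F S S => cat cat S S S => cat cat cat F S S S => cat cat cat S S S S => cat cat cat cat F S S S S => cat cat cat cat finds S S S S => cat cat cat cat finds finds S S S => cat cat cat cat finds finds finds S S => cat cat cat cat finds finds finds finds S => cat cat cat cat finds finds finds finds cat

S => cat F S   [S -> cat F S]
cat F S => cat S S   [F -> S]
cat S S => cat cat F S S   [S -> cat F S]
cat cat F S S => cat cat S S S   [F -> S]
cat cat S S S => cat cat cat F S S S   [S -> cat F S]
cat cat cat F S S S => cat cat cat S S S S   [F -> S]
cat cat cat S S S S => cat cat cat cat F S S S S   [S -> cat F S]
cat cat cat cat F S S S S => cat cat cat cat finds S S S S   [F -> finds]
cat cat cat cat finds S S S S => cat cat cat cat finds finds S S S   [S -> finds]
cat cat cat cat finds finds S S S => cat cat cat cat finds finds finds S S   [S -> finds]
cat cat cat cat finds finds finds S S => cat cat cat cat finds finds finds finds S   [S -> finds]
cat cat cat cat finds finds finds finds S => cat cat cat cat finds finds finds finds cat   [S -> cat]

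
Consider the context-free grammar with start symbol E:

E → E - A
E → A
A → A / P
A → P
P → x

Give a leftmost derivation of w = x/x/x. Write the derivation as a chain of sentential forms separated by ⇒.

E⇒A⇒A/P⇒A/P/P⇒P/P/P⇒x/P/P⇒x/x/P⇒x/x/x

E ⇒ A   [E → A]
A ⇒ A/P   [A → A / P]
A/P ⇒ A/P/P   [A → A / P]
A/P/P ⇒ P/P/P   [A → P]
P/P/P ⇒ x/P/P   [P → x]
x/P/P ⇒ x/x/P   [P → x]
x/x/P ⇒ x/x/x   [P → x]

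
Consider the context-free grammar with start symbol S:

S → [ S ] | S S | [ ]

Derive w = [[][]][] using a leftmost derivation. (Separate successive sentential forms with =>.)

S=>SS=>[S]S=>[SS]S=>[[]S]S=>[[][]]S=>[[][]][]

S => SS   [S → S S]
SS => [S]S   [S → [ S ]]
[S]S => [SS]S   [S → S S]
[SS]S => [[]S]S   [S → [ ]]
[[]S]S => [[][]]S   [S → [ ]]
[[][]]S => [[][]][]   [S → [ ]]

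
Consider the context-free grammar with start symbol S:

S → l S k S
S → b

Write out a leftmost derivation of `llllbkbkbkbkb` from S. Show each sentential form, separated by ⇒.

S ⇒ lSkS   [S → l S k S]
lSkS ⇒ llSkSkS   [S → l S k S]
llSkSkS ⇒ lllSkSkSkS   [S → l S k S]
lllSkSkSkS ⇒ llllSkSkSkSkS   [S → l S k S]
llllSkSkSkSkS ⇒ llllbkSkSkSkS   [S → b]
llllbkSkSkSkS ⇒ llllbkbkSkSkS   [S → b]
llllbkbkSkSkS ⇒ llllbkbkbkSkS   [S → b]
llllbkbkbkSkS ⇒ llllbkbkbkbkS   [S → b]
llllbkbkbkbkS ⇒ llllbkbkbkbkb   [S → b]

S ⇒ lSkS ⇒ llSkSkS ⇒ lllSkSkSkS ⇒ llllSkSkSkSkS ⇒ llllbkSkSkSkS ⇒ llllbkbkSkSkS ⇒ llllbkbkbkSkS ⇒ llllbkbkbkbkS ⇒ llllbkbkbkbkb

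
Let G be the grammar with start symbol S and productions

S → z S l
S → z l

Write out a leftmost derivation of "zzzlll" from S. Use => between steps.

S => zSl   [S → z S l]
zSl => zzSll   [S → z S l]
zzSll => zzzlll   [S → z l]

S => zSl => zzSll => zzzlll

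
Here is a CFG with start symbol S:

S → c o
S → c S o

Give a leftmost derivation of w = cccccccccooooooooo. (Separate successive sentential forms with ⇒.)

S ⇒ cSo   [S → c S o]
cSo ⇒ ccSoo   [S → c S o]
ccSoo ⇒ cccSooo   [S → c S o]
cccSooo ⇒ ccccSoooo   [S → c S o]
ccccSoooo ⇒ cccccSooooo   [S → c S o]
cccccSooooo ⇒ ccccccSoooooo   [S → c S o]
ccccccSoooooo ⇒ cccccccSooooooo   [S → c S o]
cccccccSooooooo ⇒ ccccccccSoooooooo   [S → c S o]
ccccccccSoooooooo ⇒ cccccccccooooooooo   [S → c o]

S ⇒ cSo ⇒ ccSoo ⇒ cccSooo ⇒ ccccSoooo ⇒ cccccSooooo ⇒ ccccccSoooooo ⇒ cccccccSooooooo ⇒ ccccccccSoooooooo ⇒ cccccccccooooooooo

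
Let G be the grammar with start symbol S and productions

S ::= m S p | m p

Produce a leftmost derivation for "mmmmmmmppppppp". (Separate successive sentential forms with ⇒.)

S ⇒ mSp ⇒ mmSpp ⇒ mmmSppp ⇒ mmmmSpppp ⇒ mmmmmSppppp ⇒ mmmmmmSpppppp ⇒ mmmmmmmppppppp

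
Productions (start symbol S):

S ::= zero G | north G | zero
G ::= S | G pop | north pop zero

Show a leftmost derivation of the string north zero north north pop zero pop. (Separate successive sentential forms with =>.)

S => north G => north G pop => north S pop => north zero G pop => north zero S pop => north zero north G pop => north zero north north pop zero pop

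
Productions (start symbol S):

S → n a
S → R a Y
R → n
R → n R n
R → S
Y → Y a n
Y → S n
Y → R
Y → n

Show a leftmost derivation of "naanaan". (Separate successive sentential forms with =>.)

S => RaY   [S → R a Y]
RaY => SaY   [R → S]
SaY => naaY   [S → n a]
naaY => naaYan   [Y → Y a n]
naaYan => naaRan   [Y → R]
naaRan => naaSan   [R → S]
naaSan => naanaan   [S → n a]

S => RaY => SaY => naaY => naaYan => naaRan => naaSan => naanaan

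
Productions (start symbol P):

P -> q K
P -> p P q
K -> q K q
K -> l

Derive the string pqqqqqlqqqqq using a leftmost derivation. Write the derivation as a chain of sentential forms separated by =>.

P=>pPq=>pqKq=>pqqKqq=>pqqqKqqq=>pqqqqKqqqq=>pqqqqqKqqqqq=>pqqqqqlqqqqq

P => pPq   [P -> p P q]
pPq => pqKq   [P -> q K]
pqKq => pqqKqq   [K -> q K q]
pqqKqq => pqqqKqqq   [K -> q K q]
pqqqKqqq => pqqqqKqqqq   [K -> q K q]
pqqqqKqqqq => pqqqqqKqqqqq   [K -> q K q]
pqqqqqKqqqqq => pqqqqqlqqqqq   [K -> l]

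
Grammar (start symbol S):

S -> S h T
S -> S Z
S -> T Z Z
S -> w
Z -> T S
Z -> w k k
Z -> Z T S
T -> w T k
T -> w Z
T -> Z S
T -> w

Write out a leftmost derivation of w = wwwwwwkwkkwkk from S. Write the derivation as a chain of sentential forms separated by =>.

S => TZZ   [S -> T Z Z]
TZZ => wTkZZ   [T -> w T k]
wTkZZ => wZSkZZ   [T -> Z S]
wZSkZZ => wTSSkZZ   [Z -> T S]
wTSSkZZ => wwZSSkZZ   [T -> w Z]
wwZSSkZZ => wwTSSSkZZ   [Z -> T S]
wwTSSSkZZ => wwwSSSkZZ   [T -> w]
wwwSSSkZZ => wwwwSSkZZ   [S -> w]
wwwwSSkZZ => wwwwwSkZZ   [S -> w]
wwwwwSkZZ => wwwwwwkZZ   [S -> w]
wwwwwwkZZ => wwwwwwkwkkZ   [Z -> w k k]
wwwwwwkwkkZ => wwwwwwkwkkwkk   [Z -> w k k]

S => TZZ => wTkZZ => wZSkZZ => wTSSkZZ => wwZSSkZZ => wwTSSSkZZ => wwwSSSkZZ => wwwwSSkZZ => wwwwwSkZZ => wwwwwwkZZ => wwwwwwkwkkZ => wwwwwwkwkkwkk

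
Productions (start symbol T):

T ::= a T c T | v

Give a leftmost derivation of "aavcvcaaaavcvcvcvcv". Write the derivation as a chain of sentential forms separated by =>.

T => aTcT   [T ::= a T c T]
aTcT => aaTcTcT   [T ::= a T c T]
aaTcTcT => aavcTcT   [T ::= v]
aavcTcT => aavcvcT   [T ::= v]
aavcvcT => aavcvcaTcT   [T ::= a T c T]
aavcvcaTcT => aavcvcaaTcTcT   [T ::= a T c T]
aavcvcaaTcTcT => aavcvcaaaTcTcTcT   [T ::= a T c T]
aavcvcaaaTcTcTcT => aavcvcaaaaTcTcTcTcT   [T ::= a T c T]
aavcvcaaaaTcTcTcTcT => aavcvcaaaavcTcTcTcT   [T ::= v]
aavcvcaaaavcTcTcTcT => aavcvcaaaavcvcTcTcT   [T ::= v]
aavcvcaaaavcvcTcTcT => aavcvcaaaavcvcvcTcT   [T ::= v]
aavcvcaaaavcvcvcTcT => aavcvcaaaavcvcvcvcT   [T ::= v]
aavcvcaaaavcvcvcvcT => aavcvcaaaavcvcvcvcv   [T ::= v]

T=>aTcT=>aaTcTcT=>aavcTcT=>aavcvcT=>aavcvcaTcT=>aavcvcaaTcTcT=>aavcvcaaaTcTcTcT=>aavcvcaaaaTcTcTcTcT=>aavcvcaaaavcTcTcTcT=>aavcvcaaaavcvcTcTcT=>aavcvcaaaavcvcvcTcT=>aavcvcaaaavcvcvcvcT=>aavcvcaaaavcvcvcvcv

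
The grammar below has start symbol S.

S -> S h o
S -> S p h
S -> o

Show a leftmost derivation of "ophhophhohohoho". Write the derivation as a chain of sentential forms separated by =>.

S => Sho   [S -> S h o]
Sho => Shoho   [S -> S h o]
Shoho => Shohoho   [S -> S h o]
Shohoho => Shohohoho   [S -> S h o]
Shohohoho => Sphhohohoho   [S -> S p h]
Sphhohohoho => Shophhohohoho   [S -> S h o]
Shophhohohoho => Sphhophhohohoho   [S -> S p h]
Sphhophhohohoho => ophhophhohohoho   [S -> o]

S => Sho => Shoho => Shohoho => Shohohoho => Sphhohohoho => Shophhohohoho => Sphhophhohohoho => ophhophhohohoho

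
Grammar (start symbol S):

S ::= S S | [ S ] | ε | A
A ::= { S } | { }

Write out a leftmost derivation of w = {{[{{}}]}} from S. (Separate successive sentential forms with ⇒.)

S ⇒ A ⇒ {S} ⇒ {A} ⇒ {{S}} ⇒ {{[S]}} ⇒ {{[A]}} ⇒ {{[{S}]}} ⇒ {{[{A}]}} ⇒ {{[{{S}}]}} ⇒ {{[{{}}]}}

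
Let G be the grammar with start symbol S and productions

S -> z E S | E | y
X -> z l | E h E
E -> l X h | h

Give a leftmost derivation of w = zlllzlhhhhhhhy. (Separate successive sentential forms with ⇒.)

S ⇒ zES   [S -> z E S]
zES ⇒ zlXhS   [E -> l X h]
zlXhS ⇒ zlEhEhS   [X -> E h E]
zlEhEhS ⇒ zllXhhEhS   [E -> l X h]
zllXhhEhS ⇒ zllEhEhhEhS   [X -> E h E]
zllEhEhhEhS ⇒ zlllXhhEhhEhS   [E -> l X h]
zlllXhhEhhEhS ⇒ zlllzlhhEhhEhS   [X -> z l]
zlllzlhhEhhEhS ⇒ zlllzlhhhhhEhS   [E -> h]
zlllzlhhhhhEhS ⇒ zlllzlhhhhhhhS   [E -> h]
zlllzlhhhhhhhS ⇒ zlllzlhhhhhhhy   [S -> y]

S⇒zES⇒zlXhS⇒zlEhEhS⇒zllXhhEhS⇒zllEhEhhEhS⇒zlllXhhEhhEhS⇒zlllzlhhEhhEhS⇒zlllzlhhhhhEhS⇒zlllzlhhhhhhhS⇒zlllzlhhhhhhhy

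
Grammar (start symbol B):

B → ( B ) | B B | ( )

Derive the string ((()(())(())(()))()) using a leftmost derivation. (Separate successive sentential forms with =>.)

B => (B)   [B → ( B )]
(B) => (BB)   [B → B B]
(BB) => ((B)B)   [B → ( B )]
((B)B) => ((BB)B)   [B → B B]
((BB)B) => ((BBB)B)   [B → B B]
((BBB)B) => ((BBBB)B)   [B → B B]
((BBBB)B) => ((()BBB)B)   [B → ( )]
((()BBB)B) => ((()(B)BB)B)   [B → ( B )]
((()(B)BB)B) => ((()(())BB)B)   [B → ( )]
((()(())BB)B) => ((()(())(B)B)B)   [B → ( B )]
((()(())(B)B)B) => ((()(())(())B)B)   [B → ( )]
((()(())(())B)B) => ((()(())(())(B))B)   [B → ( B )]
((()(())(())(B))B) => ((()(())(())(()))B)   [B → ( )]
((()(())(())(()))B) => ((()(())(())(()))())   [B → ( )]

B=>(B)=>(BB)=>((B)B)=>((BB)B)=>((BBB)B)=>((BBBB)B)=>((()BBB)B)=>((()(B)BB)B)=>((()(())BB)B)=>((()(())(B)B)B)=>((()(())(())B)B)=>((()(())(())(B))B)=>((()(())(())(()))B)=>((()(())(())(()))())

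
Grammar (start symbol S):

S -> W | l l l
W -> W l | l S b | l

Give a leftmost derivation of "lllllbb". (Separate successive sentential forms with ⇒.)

S ⇒ W   [S -> W]
W ⇒ lSb   [W -> l S b]
lSb ⇒ lWb   [S -> W]
lWb ⇒ llSbb   [W -> l S b]
llSbb ⇒ llWbb   [S -> W]
llWbb ⇒ llWlbb   [W -> W l]
llWlbb ⇒ llWllbb   [W -> W l]
llWllbb ⇒ lllllbb   [W -> l]

S ⇒ W ⇒ lSb ⇒ lWb ⇒ llSbb ⇒ llWbb ⇒ llWlbb ⇒ llWllbb ⇒ lllllbb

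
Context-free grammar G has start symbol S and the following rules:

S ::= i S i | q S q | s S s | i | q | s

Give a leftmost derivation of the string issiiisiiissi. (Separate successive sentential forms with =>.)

S => iSi   [S ::= i S i]
iSi => isSsi   [S ::= s S s]
isSsi => issSssi   [S ::= s S s]
issSssi => issiSissi   [S ::= i S i]
issiSissi => issiiSiissi   [S ::= i S i]
issiiSiissi => issiiiSiiissi   [S ::= i S i]
issiiiSiiissi => issiiisiiissi   [S ::= s]

S => iSi => isSsi => issSssi => issiSissi => issiiSiissi => issiiiSiiissi => issiiisiiissi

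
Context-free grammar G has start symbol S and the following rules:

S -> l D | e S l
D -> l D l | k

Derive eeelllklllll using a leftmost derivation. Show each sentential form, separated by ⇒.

S ⇒ eSl   [S -> e S l]
eSl ⇒ eeSll   [S -> e S l]
eeSll ⇒ eeeSlll   [S -> e S l]
eeeSlll ⇒ eeelDlll   [S -> l D]
eeelDlll ⇒ eeellDllll   [D -> l D l]
eeellDllll ⇒ eeelllDlllll   [D -> l D l]
eeelllDlllll ⇒ eeelllklllll   [D -> k]

S⇒eSl⇒eeSll⇒eeeSlll⇒eeelDlll⇒eeellDllll⇒eeelllDlllll⇒eeelllklllll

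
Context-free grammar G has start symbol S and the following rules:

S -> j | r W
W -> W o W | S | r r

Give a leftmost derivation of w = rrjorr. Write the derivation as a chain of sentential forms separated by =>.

S => rW   [S -> r W]
rW => rS   [W -> S]
rS => rrW   [S -> r W]
rrW => rrWoW   [W -> W o W]
rrWoW => rrSoW   [W -> S]
rrSoW => rrjoW   [S -> j]
rrjoW => rrjorr   [W -> r r]

S => rW => rS => rrW => rrWoW => rrSoW => rrjoW => rrjorr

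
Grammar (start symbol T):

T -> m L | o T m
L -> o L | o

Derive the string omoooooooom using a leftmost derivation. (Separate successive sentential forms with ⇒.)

T ⇒ oTm ⇒ omLm ⇒ omoLm ⇒ omooLm ⇒ omoooLm ⇒ omooooLm ⇒ omoooooLm ⇒ omooooooLm ⇒ omoooooooLm ⇒ omoooooooom

T ⇒ oTm   [T -> o T m]
oTm ⇒ omLm   [T -> m L]
omLm ⇒ omoLm   [L -> o L]
omoLm ⇒ omooLm   [L -> o L]
omooLm ⇒ omoooLm   [L -> o L]
omoooLm ⇒ omooooLm   [L -> o L]
omooooLm ⇒ omoooooLm   [L -> o L]
omoooooLm ⇒ omooooooLm   [L -> o L]
omooooooLm ⇒ omoooooooLm   [L -> o L]
omoooooooLm ⇒ omoooooooom   [L -> o]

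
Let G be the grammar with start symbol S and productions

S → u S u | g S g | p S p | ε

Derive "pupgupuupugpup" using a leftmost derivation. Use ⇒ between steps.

S ⇒ pSp ⇒ puSup ⇒ pupSpup ⇒ pupgSgpup ⇒ pupguSugpup ⇒ pupgupSpugpup ⇒ pupgupuSupugpup ⇒ pupgupuupugpup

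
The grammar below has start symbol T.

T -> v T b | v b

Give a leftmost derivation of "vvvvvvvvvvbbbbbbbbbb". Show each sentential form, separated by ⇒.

T ⇒ vTb ⇒ vvTbb ⇒ vvvTbbb ⇒ vvvvTbbbb ⇒ vvvvvTbbbbb ⇒ vvvvvvTbbbbbb ⇒ vvvvvvvTbbbbbbb ⇒ vvvvvvvvTbbbbbbbb ⇒ vvvvvvvvvTbbbbbbbbb ⇒ vvvvvvvvvvbbbbbbbbbb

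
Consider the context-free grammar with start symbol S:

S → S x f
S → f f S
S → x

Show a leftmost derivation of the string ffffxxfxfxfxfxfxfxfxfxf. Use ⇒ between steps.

S ⇒ Sxf ⇒ Sxfxf ⇒ Sxfxfxf ⇒ ffSxfxfxf ⇒ ffffSxfxfxf ⇒ ffffSxfxfxfxf ⇒ ffffSxfxfxfxfxf ⇒ ffffSxfxfxfxfxfxf ⇒ ffffSxfxfxfxfxfxfxf ⇒ ffffSxfxfxfxfxfxfxfxf ⇒ ffffSxfxfxfxfxfxfxfxfxf ⇒ ffffxxfxfxfxfxfxfxfxfxf

S ⇒ Sxf   [S → S x f]
Sxf ⇒ Sxfxf   [S → S x f]
Sxfxf ⇒ Sxfxfxf   [S → S x f]
Sxfxfxf ⇒ ffSxfxfxf   [S → f f S]
ffSxfxfxf ⇒ ffffSxfxfxf   [S → f f S]
ffffSxfxfxf ⇒ ffffSxfxfxfxf   [S → S x f]
ffffSxfxfxfxf ⇒ ffffSxfxfxfxfxf   [S → S x f]
ffffSxfxfxfxfxf ⇒ ffffSxfxfxfxfxfxf   [S → S x f]
ffffSxfxfxfxfxfxf ⇒ ffffSxfxfxfxfxfxfxf   [S → S x f]
ffffSxfxfxfxfxfxfxf ⇒ ffffSxfxfxfxfxfxfxfxf   [S → S x f]
ffffSxfxfxfxfxfxfxfxf ⇒ ffffSxfxfxfxfxfxfxfxfxf   [S → S x f]
ffffSxfxfxfxfxfxfxfxfxf ⇒ ffffxxfxfxfxfxfxfxfxfxf   [S → x]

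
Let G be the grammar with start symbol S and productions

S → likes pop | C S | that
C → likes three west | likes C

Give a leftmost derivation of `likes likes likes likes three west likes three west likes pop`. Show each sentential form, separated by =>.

S => C S => likes C S => likes likes C S => likes likes likes C S => likes likes likes likes three west S => likes likes likes likes three west C S => likes likes likes likes three west likes three west S => likes likes likes likes three west likes three west likes pop

S => C S   [S → C S]
C S => likes C S   [C → likes C]
likes C S => likes likes C S   [C → likes C]
likes likes C S => likes likes likes C S   [C → likes C]
likes likes likes C S => likes likes likes likes three west S   [C → likes three west]
likes likes likes likes three west S => likes likes likes likes three west C S   [S → C S]
likes likes likes likes three west C S => likes likes likes likes three west likes three west S   [C → likes three west]
likes likes likes likes three west likes three west S => likes likes likes likes three west likes three west likes pop   [S → likes pop]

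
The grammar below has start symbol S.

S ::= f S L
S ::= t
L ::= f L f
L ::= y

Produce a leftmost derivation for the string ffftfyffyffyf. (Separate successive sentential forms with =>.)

S=>fSL=>ffSLL=>fffSLLL=>ffftLLL=>ffftfLfLL=>ffftfyfLL=>ffftfyffLfL=>ffftfyffyfL=>ffftfyffyffLf=>ffftfyffyffyf

S => fSL   [S ::= f S L]
fSL => ffSLL   [S ::= f S L]
ffSLL => fffSLLL   [S ::= f S L]
fffSLLL => ffftLLL   [S ::= t]
ffftLLL => ffftfLfLL   [L ::= f L f]
ffftfLfLL => ffftfyfLL   [L ::= y]
ffftfyfLL => ffftfyffLfL   [L ::= f L f]
ffftfyffLfL => ffftfyffyfL   [L ::= y]
ffftfyffyfL => ffftfyffyffLf   [L ::= f L f]
ffftfyffyffLf => ffftfyffyffyf   [L ::= y]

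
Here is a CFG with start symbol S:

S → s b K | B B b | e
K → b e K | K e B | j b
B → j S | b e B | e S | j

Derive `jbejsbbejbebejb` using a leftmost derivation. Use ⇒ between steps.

S ⇒ BBb   [S → B B b]
BBb ⇒ jBb   [B → j]
jBb ⇒ jbeBb   [B → b e B]
jbeBb ⇒ jbejSb   [B → j S]
jbejSb ⇒ jbejsbKb   [S → s b K]
jbejsbKb ⇒ jbejsbKeBb   [K → K e B]
jbejsbKeBb ⇒ jbejsbbeKeBb   [K → b e K]
jbejsbbeKeBb ⇒ jbejsbbejbeBb   [K → j b]
jbejsbbejbeBb ⇒ jbejsbbejbebeBb   [B → b e B]
jbejsbbejbebeBb ⇒ jbejsbbejbebejb   [B → j]

S⇒BBb⇒jBb⇒jbeBb⇒jbejSb⇒jbejsbKb⇒jbejsbKeBb⇒jbejsbbeKeBb⇒jbejsbbejbeBb⇒jbejsbbejbebeBb⇒jbejsbbejbebejb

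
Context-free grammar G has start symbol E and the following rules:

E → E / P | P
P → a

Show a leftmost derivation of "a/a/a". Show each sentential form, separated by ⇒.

E ⇒ E/P   [E → E / P]
E/P ⇒ E/P/P   [E → E / P]
E/P/P ⇒ P/P/P   [E → P]
P/P/P ⇒ a/P/P   [P → a]
a/P/P ⇒ a/a/P   [P → a]
a/a/P ⇒ a/a/a   [P → a]

E⇒E/P⇒E/P/P⇒P/P/P⇒a/P/P⇒a/a/P⇒a/a/a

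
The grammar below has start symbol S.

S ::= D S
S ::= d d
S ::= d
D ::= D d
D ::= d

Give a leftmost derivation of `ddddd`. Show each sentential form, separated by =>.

S=>DS=>DdS=>ddS=>ddDS=>dddS=>ddddd

S => DS   [S ::= D S]
DS => DdS   [D ::= D d]
DdS => ddS   [D ::= d]
ddS => ddDS   [S ::= D S]
ddDS => dddS   [D ::= d]
dddS => ddddd   [S ::= d d]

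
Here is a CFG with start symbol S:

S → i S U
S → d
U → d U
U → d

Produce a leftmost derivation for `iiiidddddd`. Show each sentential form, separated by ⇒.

S ⇒ iSU ⇒ iiSUU ⇒ iiiSUUU ⇒ iiiiSUUUU ⇒ iiiidUUUU ⇒ iiiiddUUUU ⇒ iiiidddUUU ⇒ iiiiddddUU ⇒ iiiidddddU ⇒ iiiidddddd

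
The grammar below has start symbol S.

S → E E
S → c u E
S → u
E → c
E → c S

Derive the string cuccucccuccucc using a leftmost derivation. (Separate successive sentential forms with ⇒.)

S ⇒ cuE   [S → c u E]
cuE ⇒ cucS   [E → c S]
cucS ⇒ cuccuE   [S → c u E]
cuccuE ⇒ cuccucS   [E → c S]
cuccucS ⇒ cuccucEE   [S → E E]
cuccucEE ⇒ cuccuccSE   [E → c S]
cuccuccSE ⇒ cuccucccuEE   [S → c u E]
cuccucccuEE ⇒ cuccucccucSE   [E → c S]
cuccucccucSE ⇒ cuccucccuccuEE   [S → c u E]
cuccucccuccuEE ⇒ cuccucccuccucE   [E → c]
cuccucccuccucE ⇒ cuccucccuccucc   [E → c]

S ⇒ cuE ⇒ cucS ⇒ cuccuE ⇒ cuccucS ⇒ cuccucEE ⇒ cuccuccSE ⇒ cuccucccuEE ⇒ cuccucccucSE ⇒ cuccucccuccuEE ⇒ cuccucccuccucE ⇒ cuccucccuccucc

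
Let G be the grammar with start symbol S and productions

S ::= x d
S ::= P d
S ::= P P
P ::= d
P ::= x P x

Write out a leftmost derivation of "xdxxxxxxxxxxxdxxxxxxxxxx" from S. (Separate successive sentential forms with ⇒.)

S ⇒ PP ⇒ xPxP ⇒ xdxP ⇒ xdxxPx ⇒ xdxxxPxx ⇒ xdxxxxPxxx ⇒ xdxxxxxPxxxx ⇒ xdxxxxxxPxxxxx ⇒ xdxxxxxxxPxxxxxx ⇒ xdxxxxxxxxPxxxxxxx ⇒ xdxxxxxxxxxPxxxxxxxx ⇒ xdxxxxxxxxxxPxxxxxxxxx ⇒ xdxxxxxxxxxxxPxxxxxxxxxx ⇒ xdxxxxxxxxxxxdxxxxxxxxxx

S ⇒ PP   [S ::= P P]
PP ⇒ xPxP   [P ::= x P x]
xPxP ⇒ xdxP   [P ::= d]
xdxP ⇒ xdxxPx   [P ::= x P x]
xdxxPx ⇒ xdxxxPxx   [P ::= x P x]
xdxxxPxx ⇒ xdxxxxPxxx   [P ::= x P x]
xdxxxxPxxx ⇒ xdxxxxxPxxxx   [P ::= x P x]
xdxxxxxPxxxx ⇒ xdxxxxxxPxxxxx   [P ::= x P x]
xdxxxxxxPxxxxx ⇒ xdxxxxxxxPxxxxxx   [P ::= x P x]
xdxxxxxxxPxxxxxx ⇒ xdxxxxxxxxPxxxxxxx   [P ::= x P x]
xdxxxxxxxxPxxxxxxx ⇒ xdxxxxxxxxxPxxxxxxxx   [P ::= x P x]
xdxxxxxxxxxPxxxxxxxx ⇒ xdxxxxxxxxxxPxxxxxxxxx   [P ::= x P x]
xdxxxxxxxxxxPxxxxxxxxx ⇒ xdxxxxxxxxxxxPxxxxxxxxxx   [P ::= x P x]
xdxxxxxxxxxxxPxxxxxxxxxx ⇒ xdxxxxxxxxxxxdxxxxxxxxxx   [P ::= d]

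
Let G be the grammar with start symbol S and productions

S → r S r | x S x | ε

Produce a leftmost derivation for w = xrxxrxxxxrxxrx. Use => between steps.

S => xSx   [S → x S x]
xSx => xrSrx   [S → r S r]
xrSrx => xrxSxrx   [S → x S x]
xrxSxrx => xrxxSxxrx   [S → x S x]
xrxxSxxrx => xrxxrSrxxrx   [S → r S r]
xrxxrSrxxrx => xrxxrxSxrxxrx   [S → x S x]
xrxxrxSxrxxrx => xrxxrxxSxxrxxrx   [S → x S x]
xrxxrxxSxxrxxrx => xrxxrxxxxrxxrx   [S → ε]

S => xSx => xrSrx => xrxSxrx => xrxxSxxrx => xrxxrSrxxrx => xrxxrxSxrxxrx => xrxxrxxSxxrxxrx => xrxxrxxxxrxxrx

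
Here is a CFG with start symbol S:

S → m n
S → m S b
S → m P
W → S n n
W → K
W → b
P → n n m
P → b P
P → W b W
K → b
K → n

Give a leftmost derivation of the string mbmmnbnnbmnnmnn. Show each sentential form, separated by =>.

S => mP => mbP => mbWbW => mbSnnbW => mbmSbnnbW => mbmmnbnnbW => mbmmnbnnbSnn => mbmmnbnnbmPnn => mbmmnbnnbmnnmnn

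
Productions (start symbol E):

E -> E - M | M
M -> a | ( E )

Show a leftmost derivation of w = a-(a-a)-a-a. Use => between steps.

E => E-M   [E -> E - M]
E-M => E-M-M   [E -> E - M]
E-M-M => E-M-M-M   [E -> E - M]
E-M-M-M => M-M-M-M   [E -> M]
M-M-M-M => a-M-M-M   [M -> a]
a-M-M-M => a-(E)-M-M   [M -> ( E )]
a-(E)-M-M => a-(E-M)-M-M   [E -> E - M]
a-(E-M)-M-M => a-(M-M)-M-M   [E -> M]
a-(M-M)-M-M => a-(a-M)-M-M   [M -> a]
a-(a-M)-M-M => a-(a-a)-M-M   [M -> a]
a-(a-a)-M-M => a-(a-a)-a-M   [M -> a]
a-(a-a)-a-M => a-(a-a)-a-a   [M -> a]

E=>E-M=>E-M-M=>E-M-M-M=>M-M-M-M=>a-M-M-M=>a-(E)-M-M=>a-(E-M)-M-M=>a-(M-M)-M-M=>a-(a-M)-M-M=>a-(a-a)-M-M=>a-(a-a)-a-M=>a-(a-a)-a-a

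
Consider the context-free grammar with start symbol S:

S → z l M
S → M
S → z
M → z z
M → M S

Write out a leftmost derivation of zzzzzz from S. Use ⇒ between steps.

S ⇒ M ⇒ MS ⇒ MSS ⇒ MSSS ⇒ MSSSS ⇒ zzSSSS ⇒ zzzSSS ⇒ zzzzSS ⇒ zzzzzS ⇒ zzzzzz

S ⇒ M   [S → M]
M ⇒ MS   [M → M S]
MS ⇒ MSS   [M → M S]
MSS ⇒ MSSS   [M → M S]
MSSS ⇒ MSSSS   [M → M S]
MSSSS ⇒ zzSSSS   [M → z z]
zzSSSS ⇒ zzzSSS   [S → z]
zzzSSS ⇒ zzzzSS   [S → z]
zzzzSS ⇒ zzzzzS   [S → z]
zzzzzS ⇒ zzzzzz   [S → z]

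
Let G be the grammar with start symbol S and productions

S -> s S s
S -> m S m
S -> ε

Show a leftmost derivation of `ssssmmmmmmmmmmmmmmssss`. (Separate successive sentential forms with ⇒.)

S ⇒ sSs   [S -> s S s]
sSs ⇒ ssSss   [S -> s S s]
ssSss ⇒ sssSsss   [S -> s S s]
sssSsss ⇒ ssssSssss   [S -> s S s]
ssssSssss ⇒ ssssmSmssss   [S -> m S m]
ssssmSmssss ⇒ ssssmmSmmssss   [S -> m S m]
ssssmmSmmssss ⇒ ssssmmmSmmmssss   [S -> m S m]
ssssmmmSmmmssss ⇒ ssssmmmmSmmmmssss   [S -> m S m]
ssssmmmmSmmmmssss ⇒ ssssmmmmmSmmmmmssss   [S -> m S m]
ssssmmmmmSmmmmmssss ⇒ ssssmmmmmmSmmmmmmssss   [S -> m S m]
ssssmmmmmmSmmmmmmssss ⇒ ssssmmmmmmmSmmmmmmmssss   [S -> m S m]
ssssmmmmmmmSmmmmmmmssss ⇒ ssssmmmmmmmmmmmmmmssss   [S -> ε]

S⇒sSs⇒ssSss⇒sssSsss⇒ssssSssss⇒ssssmSmssss⇒ssssmmSmmssss⇒ssssmmmSmmmssss⇒ssssmmmmSmmmmssss⇒ssssmmmmmSmmmmmssss⇒ssssmmmmmmSmmmmmmssss⇒ssssmmmmmmmSmmmmmmmssss⇒ssssmmmmmmmmmmmmmmssss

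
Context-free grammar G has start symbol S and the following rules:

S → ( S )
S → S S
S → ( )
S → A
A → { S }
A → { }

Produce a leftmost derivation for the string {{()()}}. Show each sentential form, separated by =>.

S => A => {S} => {A} => {{S}} => {{SS}} => {{()S}} => {{()()}}

S => A   [S → A]
A => {S}   [A → { S }]
{S} => {A}   [S → A]
{A} => {{S}}   [A → { S }]
{{S}} => {{SS}}   [S → S S]
{{SS}} => {{()S}}   [S → ( )]
{{()S}} => {{()()}}   [S → ( )]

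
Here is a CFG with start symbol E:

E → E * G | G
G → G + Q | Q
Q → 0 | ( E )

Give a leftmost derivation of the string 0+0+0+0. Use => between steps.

E => G => G+Q => G+Q+Q => G+Q+Q+Q => Q+Q+Q+Q => 0+Q+Q+Q => 0+0+Q+Q => 0+0+0+Q => 0+0+0+0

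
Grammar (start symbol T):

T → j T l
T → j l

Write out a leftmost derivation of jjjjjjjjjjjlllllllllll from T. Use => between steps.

T => jTl => jjTll => jjjTlll => jjjjTllll => jjjjjTlllll => jjjjjjTllllll => jjjjjjjTlllllll => jjjjjjjjTllllllll => jjjjjjjjjTlllllllll => jjjjjjjjjjTllllllllll => jjjjjjjjjjjlllllllllll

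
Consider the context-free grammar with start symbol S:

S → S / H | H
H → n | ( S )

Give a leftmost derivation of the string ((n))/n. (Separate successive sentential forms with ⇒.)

S ⇒ S/H ⇒ H/H ⇒ (S)/H ⇒ (H)/H ⇒ ((S))/H ⇒ ((H))/H ⇒ ((n))/H ⇒ ((n))/n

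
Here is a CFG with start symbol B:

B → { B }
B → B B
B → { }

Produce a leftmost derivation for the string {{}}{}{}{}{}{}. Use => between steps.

B => BB => BBB => BBBB => BBBBB => BBBBBB => {B}BBBBB => {{}}BBBBB => {{}}{}BBBB => {{}}{}{}BBB => {{}}{}{}{}BB => {{}}{}{}{}{}B => {{}}{}{}{}{}{}

B => BB   [B → B B]
BB => BBB   [B → B B]
BBB => BBBB   [B → B B]
BBBB => BBBBB   [B → B B]
BBBBB => BBBBBB   [B → B B]
BBBBBB => {B}BBBBB   [B → { B }]
{B}BBBBB => {{}}BBBBB   [B → { }]
{{}}BBBBB => {{}}{}BBBB   [B → { }]
{{}}{}BBBB => {{}}{}{}BBB   [B → { }]
{{}}{}{}BBB => {{}}{}{}{}BB   [B → { }]
{{}}{}{}{}BB => {{}}{}{}{}{}B   [B → { }]
{{}}{}{}{}{}B => {{}}{}{}{}{}{}   [B → { }]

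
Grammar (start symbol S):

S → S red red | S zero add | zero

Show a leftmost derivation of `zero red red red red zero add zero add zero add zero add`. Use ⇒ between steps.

S ⇒ S zero add ⇒ S zero add zero add ⇒ S zero add zero add zero add ⇒ S zero add zero add zero add zero add ⇒ S red red zero add zero add zero add zero add ⇒ S red red red red zero add zero add zero add zero add ⇒ zero red red red red zero add zero add zero add zero add

S ⇒ S zero add   [S → S zero add]
S zero add ⇒ S zero add zero add   [S → S zero add]
S zero add zero add ⇒ S zero add zero add zero add   [S → S zero add]
S zero add zero add zero add ⇒ S zero add zero add zero add zero add   [S → S zero add]
S zero add zero add zero add zero add ⇒ S red red zero add zero add zero add zero add   [S → S red red]
S red red zero add zero add zero add zero add ⇒ S red red red red zero add zero add zero add zero add   [S → S red red]
S red red red red zero add zero add zero add zero add ⇒ zero red red red red zero add zero add zero add zero add   [S → zero]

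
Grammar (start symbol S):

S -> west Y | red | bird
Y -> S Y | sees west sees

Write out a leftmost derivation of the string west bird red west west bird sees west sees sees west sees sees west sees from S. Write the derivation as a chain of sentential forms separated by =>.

S => west Y => west S Y => west bird Y => west bird S Y => west bird red Y => west bird red S Y => west bird red west Y Y => west bird red west S Y Y => west bird red west west Y Y Y => west bird red west west S Y Y Y => west bird red west west bird Y Y Y => west bird red west west bird sees west sees Y Y => west bird red west west bird sees west sees sees west sees Y => west bird red west west bird sees west sees sees west sees sees west sees

S => west Y   [S -> west Y]
west Y => west S Y   [Y -> S Y]
west S Y => west bird Y   [S -> bird]
west bird Y => west bird S Y   [Y -> S Y]
west bird S Y => west bird red Y   [S -> red]
west bird red Y => west bird red S Y   [Y -> S Y]
west bird red S Y => west bird red west Y Y   [S -> west Y]
west bird red west Y Y => west bird red west S Y Y   [Y -> S Y]
west bird red west S Y Y => west bird red west west Y Y Y   [S -> west Y]
west bird red west west Y Y Y => west bird red west west S Y Y Y   [Y -> S Y]
west bird red west west S Y Y Y => west bird red west west bird Y Y Y   [S -> bird]
west bird red west west bird Y Y Y => west bird red west west bird sees west sees Y Y   [Y -> sees west sees]
west bird red west west bird sees west sees Y Y => west bird red west west bird sees west sees sees west sees Y   [Y -> sees west sees]
west bird red west west bird sees west sees sees west sees Y => west bird red west west bird sees west sees sees west sees sees west sees   [Y -> sees west sees]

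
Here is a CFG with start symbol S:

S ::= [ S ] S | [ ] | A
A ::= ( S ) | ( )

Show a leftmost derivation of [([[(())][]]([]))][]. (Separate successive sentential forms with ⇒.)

S ⇒ [S]S   [S ::= [ S ] S]
[S]S ⇒ [A]S   [S ::= A]
[A]S ⇒ [(S)]S   [A ::= ( S )]
[(S)]S ⇒ [([S]S)]S   [S ::= [ S ] S]
[([S]S)]S ⇒ [([[S]S]S)]S   [S ::= [ S ] S]
[([[S]S]S)]S ⇒ [([[A]S]S)]S   [S ::= A]
[([[A]S]S)]S ⇒ [([[(S)]S]S)]S   [A ::= ( S )]
[([[(S)]S]S)]S ⇒ [([[(A)]S]S)]S   [S ::= A]
[([[(A)]S]S)]S ⇒ [([[(())]S]S)]S   [A ::= ( )]
[([[(())]S]S)]S ⇒ [([[(())][]]S)]S   [S ::= [ ]]
[([[(())][]]S)]S ⇒ [([[(())][]]A)]S   [S ::= A]
[([[(())][]]A)]S ⇒ [([[(())][]](S))]S   [A ::= ( S )]
[([[(())][]](S))]S ⇒ [([[(())][]]([]))]S   [S ::= [ ]]
[([[(())][]]([]))]S ⇒ [([[(())][]]([]))][]   [S ::= [ ]]

S ⇒ [S]S ⇒ [A]S ⇒ [(S)]S ⇒ [([S]S)]S ⇒ [([[S]S]S)]S ⇒ [([[A]S]S)]S ⇒ [([[(S)]S]S)]S ⇒ [([[(A)]S]S)]S ⇒ [([[(())]S]S)]S ⇒ [([[(())][]]S)]S ⇒ [([[(())][]]A)]S ⇒ [([[(())][]](S))]S ⇒ [([[(())][]]([]))]S ⇒ [([[(())][]]([]))][]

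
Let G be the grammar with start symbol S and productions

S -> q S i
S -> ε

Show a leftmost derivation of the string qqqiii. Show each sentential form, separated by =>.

S => qSi => qqSii => qqqSiii => qqqiii

S => qSi   [S -> q S i]
qSi => qqSii   [S -> q S i]
qqSii => qqqSiii   [S -> q S i]
qqqSiii => qqqiii   [S -> ε]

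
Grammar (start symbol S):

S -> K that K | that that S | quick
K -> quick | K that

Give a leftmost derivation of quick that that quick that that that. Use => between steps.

S => K that K => K that that K => quick that that K => quick that that K that => quick that that K that that => quick that that K that that that => quick that that quick that that that

S => K that K   [S -> K that K]
K that K => K that that K   [K -> K that]
K that that K => quick that that K   [K -> quick]
quick that that K => quick that that K that   [K -> K that]
quick that that K that => quick that that K that that   [K -> K that]
quick that that K that that => quick that that K that that that   [K -> K that]
quick that that K that that that => quick that that quick that that that   [K -> quick]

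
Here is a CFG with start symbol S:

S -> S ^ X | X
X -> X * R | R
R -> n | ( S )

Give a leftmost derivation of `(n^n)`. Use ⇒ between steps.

S ⇒ X ⇒ R ⇒ (S) ⇒ (S^X) ⇒ (X^X) ⇒ (R^X) ⇒ (n^X) ⇒ (n^R) ⇒ (n^n)

S ⇒ X   [S -> X]
X ⇒ R   [X -> R]
R ⇒ (S)   [R -> ( S )]
(S) ⇒ (S^X)   [S -> S ^ X]
(S^X) ⇒ (X^X)   [S -> X]
(X^X) ⇒ (R^X)   [X -> R]
(R^X) ⇒ (n^X)   [R -> n]
(n^X) ⇒ (n^R)   [X -> R]
(n^R) ⇒ (n^n)   [R -> n]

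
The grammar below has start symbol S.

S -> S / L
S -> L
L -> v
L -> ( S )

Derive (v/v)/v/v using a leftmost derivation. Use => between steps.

S=>S/L=>S/L/L=>L/L/L=>(S)/L/L=>(S/L)/L/L=>(L/L)/L/L=>(v/L)/L/L=>(v/v)/L/L=>(v/v)/v/L=>(v/v)/v/v

S => S/L   [S -> S / L]
S/L => S/L/L   [S -> S / L]
S/L/L => L/L/L   [S -> L]
L/L/L => (S)/L/L   [L -> ( S )]
(S)/L/L => (S/L)/L/L   [S -> S / L]
(S/L)/L/L => (L/L)/L/L   [S -> L]
(L/L)/L/L => (v/L)/L/L   [L -> v]
(v/L)/L/L => (v/v)/L/L   [L -> v]
(v/v)/L/L => (v/v)/v/L   [L -> v]
(v/v)/v/L => (v/v)/v/v   [L -> v]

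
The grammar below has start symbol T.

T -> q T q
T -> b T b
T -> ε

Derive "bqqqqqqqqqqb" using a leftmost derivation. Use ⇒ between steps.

T ⇒ bTb ⇒ bqTqb ⇒ bqqTqqb ⇒ bqqqTqqqb ⇒ bqqqqTqqqqb ⇒ bqqqqqTqqqqqb ⇒ bqqqqqqqqqqb

T ⇒ bTb   [T -> b T b]
bTb ⇒ bqTqb   [T -> q T q]
bqTqb ⇒ bqqTqqb   [T -> q T q]
bqqTqqb ⇒ bqqqTqqqb   [T -> q T q]
bqqqTqqqb ⇒ bqqqqTqqqqb   [T -> q T q]
bqqqqTqqqqb ⇒ bqqqqqTqqqqqb   [T -> q T q]
bqqqqqTqqqqqb ⇒ bqqqqqqqqqqb   [T -> ε]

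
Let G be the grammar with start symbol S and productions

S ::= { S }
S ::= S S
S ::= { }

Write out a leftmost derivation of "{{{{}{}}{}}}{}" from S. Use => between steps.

S => SS => {S}S => {{S}}S => {{SS}}S => {{{S}S}}S => {{{SS}S}}S => {{{{}S}S}}S => {{{{}{}}S}}S => {{{{}{}}{}}}S => {{{{}{}}{}}}{}

S => SS   [S ::= S S]
SS => {S}S   [S ::= { S }]
{S}S => {{S}}S   [S ::= { S }]
{{S}}S => {{SS}}S   [S ::= S S]
{{SS}}S => {{{S}S}}S   [S ::= { S }]
{{{S}S}}S => {{{SS}S}}S   [S ::= S S]
{{{SS}S}}S => {{{{}S}S}}S   [S ::= { }]
{{{{}S}S}}S => {{{{}{}}S}}S   [S ::= { }]
{{{{}{}}S}}S => {{{{}{}}{}}}S   [S ::= { }]
{{{{}{}}{}}}S => {{{{}{}}{}}}{}   [S ::= { }]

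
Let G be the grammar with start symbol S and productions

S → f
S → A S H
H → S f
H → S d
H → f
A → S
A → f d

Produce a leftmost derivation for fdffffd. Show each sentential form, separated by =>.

S => ASH => fdSH => fdfH => fdfSd => fdfASHd => fdfSSHd => fdffSHd => fdfffHd => fdffffd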